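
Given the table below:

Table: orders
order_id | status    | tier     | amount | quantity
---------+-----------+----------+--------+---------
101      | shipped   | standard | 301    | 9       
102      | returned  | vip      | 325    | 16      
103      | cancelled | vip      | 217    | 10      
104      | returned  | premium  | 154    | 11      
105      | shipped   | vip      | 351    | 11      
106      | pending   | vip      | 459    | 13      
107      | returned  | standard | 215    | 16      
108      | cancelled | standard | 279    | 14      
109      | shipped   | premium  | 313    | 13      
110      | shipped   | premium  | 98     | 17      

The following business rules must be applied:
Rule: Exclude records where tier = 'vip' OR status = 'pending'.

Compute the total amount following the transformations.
1360

Step 1: Find records where tier = 'vip' OR status = 'pending'
Step 2: 4 records match, summing to 1352
Step 3: Original sum: 2712
Step 4: Remaining sum = 2712 - 1352 = 1360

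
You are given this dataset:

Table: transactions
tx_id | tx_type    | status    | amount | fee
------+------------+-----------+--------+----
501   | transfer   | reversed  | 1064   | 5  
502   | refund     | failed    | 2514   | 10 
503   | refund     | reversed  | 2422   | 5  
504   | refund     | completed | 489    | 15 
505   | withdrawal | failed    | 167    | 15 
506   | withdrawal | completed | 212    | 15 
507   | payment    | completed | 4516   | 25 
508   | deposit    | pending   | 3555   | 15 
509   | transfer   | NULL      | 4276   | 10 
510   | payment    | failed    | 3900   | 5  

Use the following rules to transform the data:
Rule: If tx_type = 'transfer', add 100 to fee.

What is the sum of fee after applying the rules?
320

Step 1: Count records where tx_type = 'transfer': 2
Step 2: Total bonus added: 2 × 100 = 200
Step 3: Original sum of fee: 120
Step 4: Final sum = 120 + 200 = 320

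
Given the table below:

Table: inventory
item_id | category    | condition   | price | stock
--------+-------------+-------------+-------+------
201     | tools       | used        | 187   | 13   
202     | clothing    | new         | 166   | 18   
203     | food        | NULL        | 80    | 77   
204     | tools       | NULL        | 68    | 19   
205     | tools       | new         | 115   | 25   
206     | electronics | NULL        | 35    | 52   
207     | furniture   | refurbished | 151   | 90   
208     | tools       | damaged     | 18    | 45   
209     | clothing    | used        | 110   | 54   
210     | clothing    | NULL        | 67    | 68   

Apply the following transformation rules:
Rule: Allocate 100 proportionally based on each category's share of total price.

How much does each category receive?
clothing: 34.4, electronics: 3.51, food: 8.02, furniture: 15.15, tools: 38.92

Step 1: Calculate total price = 997
Step 2: Calculate each category's proportion:
  clothing: 343/997 = 34.40% → 34.4
  electronics: 35/997 = 3.51% → 3.51
  food: 80/997 = 8.02% → 8.02
  furniture: 151/997 = 15.15% → 15.15
  tools: 388/997 = 38.92% → 38.92
Step 3: Verify: sum of allocations ≈ 100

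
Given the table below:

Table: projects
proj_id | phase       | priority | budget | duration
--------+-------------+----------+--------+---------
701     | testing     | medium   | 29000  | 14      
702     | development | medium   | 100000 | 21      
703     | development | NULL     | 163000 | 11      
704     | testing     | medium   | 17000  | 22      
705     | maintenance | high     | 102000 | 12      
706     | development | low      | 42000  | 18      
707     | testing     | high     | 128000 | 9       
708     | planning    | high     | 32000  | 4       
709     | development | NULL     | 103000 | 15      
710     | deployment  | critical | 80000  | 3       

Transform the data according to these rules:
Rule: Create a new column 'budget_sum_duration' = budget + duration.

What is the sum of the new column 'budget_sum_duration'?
796129

Step 1: For each record, compute budget + duration
Example calculations:
  29000 + 14 = 29014
  100000 + 21 = 100021
  163000 + 11 = 163011
  ...
Step 2: Sum all derived values
Step 3: Total = 796129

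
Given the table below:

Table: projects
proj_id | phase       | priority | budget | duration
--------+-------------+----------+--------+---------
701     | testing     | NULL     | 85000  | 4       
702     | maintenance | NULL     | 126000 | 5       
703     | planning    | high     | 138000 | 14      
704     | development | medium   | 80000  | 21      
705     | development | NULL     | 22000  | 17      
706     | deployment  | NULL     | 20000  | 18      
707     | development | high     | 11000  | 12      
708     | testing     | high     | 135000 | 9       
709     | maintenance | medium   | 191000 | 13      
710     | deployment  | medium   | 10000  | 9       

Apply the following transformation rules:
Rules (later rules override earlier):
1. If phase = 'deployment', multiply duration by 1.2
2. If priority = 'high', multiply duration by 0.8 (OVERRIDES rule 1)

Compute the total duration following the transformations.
120.4

Step 1: Rule 2 takes priority for records with priority = 'high'
  - 3 records: 35 × 0.8 = 28.0
Step 2: Rule 1 applies to remaining records with phase = 'deployment'
  - 2 records: 27 × 1.2 = 32.4
Step 3: Other records unchanged: 60
Step 4: Final sum = 28.0 + 32.4 + 60 = 120.4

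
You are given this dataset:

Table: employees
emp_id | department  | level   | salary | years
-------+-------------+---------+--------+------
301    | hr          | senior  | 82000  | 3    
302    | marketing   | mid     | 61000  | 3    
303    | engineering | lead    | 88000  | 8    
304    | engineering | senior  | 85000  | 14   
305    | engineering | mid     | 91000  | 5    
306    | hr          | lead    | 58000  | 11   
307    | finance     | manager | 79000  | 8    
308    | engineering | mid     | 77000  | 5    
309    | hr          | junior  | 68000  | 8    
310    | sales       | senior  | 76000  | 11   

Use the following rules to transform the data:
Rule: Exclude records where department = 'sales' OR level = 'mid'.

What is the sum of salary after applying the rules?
460000

Step 1: Find records where department = 'sales' OR level = 'mid'
Step 2: 4 records match, summing to 305000
Step 3: Original sum: 765000
Step 4: Remaining sum = 765000 - 305000 = 460000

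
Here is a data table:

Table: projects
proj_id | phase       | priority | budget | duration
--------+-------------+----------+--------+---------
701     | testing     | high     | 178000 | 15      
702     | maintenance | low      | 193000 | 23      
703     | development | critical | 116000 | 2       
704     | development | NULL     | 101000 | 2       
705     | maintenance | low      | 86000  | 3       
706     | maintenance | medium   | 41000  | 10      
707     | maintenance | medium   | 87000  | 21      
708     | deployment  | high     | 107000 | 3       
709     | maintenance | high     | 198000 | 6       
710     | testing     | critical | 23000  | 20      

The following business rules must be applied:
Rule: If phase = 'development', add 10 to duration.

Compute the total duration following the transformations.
125

Step 1: Count records where phase = 'development': 2
Step 2: Total bonus added: 2 × 10 = 20
Step 3: Original sum of duration: 105
Step 4: Final sum = 105 + 20 = 125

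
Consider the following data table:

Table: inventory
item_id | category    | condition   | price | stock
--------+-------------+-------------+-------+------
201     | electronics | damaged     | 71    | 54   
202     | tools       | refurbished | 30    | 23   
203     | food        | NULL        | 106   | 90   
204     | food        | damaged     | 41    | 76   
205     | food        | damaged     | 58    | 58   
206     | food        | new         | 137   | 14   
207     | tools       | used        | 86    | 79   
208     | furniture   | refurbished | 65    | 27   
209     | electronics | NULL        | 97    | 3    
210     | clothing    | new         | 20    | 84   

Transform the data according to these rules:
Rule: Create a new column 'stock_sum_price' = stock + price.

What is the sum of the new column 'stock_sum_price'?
1219

Step 1: For each record, compute stock + price
Example calculations:
  54 + 71 = 125
  23 + 30 = 53
  90 + 106 = 196
  ...
Step 2: Sum all derived values
Step 3: Total = 1219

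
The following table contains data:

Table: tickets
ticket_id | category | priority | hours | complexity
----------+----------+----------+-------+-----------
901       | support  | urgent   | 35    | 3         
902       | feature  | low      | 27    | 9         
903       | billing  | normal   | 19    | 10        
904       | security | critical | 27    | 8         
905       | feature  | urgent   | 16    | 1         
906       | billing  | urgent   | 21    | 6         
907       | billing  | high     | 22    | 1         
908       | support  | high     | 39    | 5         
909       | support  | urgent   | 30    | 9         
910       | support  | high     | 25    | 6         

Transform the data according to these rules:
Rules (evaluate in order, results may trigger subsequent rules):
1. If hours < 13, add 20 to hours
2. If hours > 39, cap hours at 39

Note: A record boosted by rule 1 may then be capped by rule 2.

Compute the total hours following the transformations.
261

Step 1: Apply rule 1 to records with hours < 13
  - 0 records get bonus of 20
  - Of these, 0 records then exceed 39 and get capped
Step 2: Apply rule 2 to records with hours > 39
  - 0 records (original) are capped
Step 3: Calculate final sum = 261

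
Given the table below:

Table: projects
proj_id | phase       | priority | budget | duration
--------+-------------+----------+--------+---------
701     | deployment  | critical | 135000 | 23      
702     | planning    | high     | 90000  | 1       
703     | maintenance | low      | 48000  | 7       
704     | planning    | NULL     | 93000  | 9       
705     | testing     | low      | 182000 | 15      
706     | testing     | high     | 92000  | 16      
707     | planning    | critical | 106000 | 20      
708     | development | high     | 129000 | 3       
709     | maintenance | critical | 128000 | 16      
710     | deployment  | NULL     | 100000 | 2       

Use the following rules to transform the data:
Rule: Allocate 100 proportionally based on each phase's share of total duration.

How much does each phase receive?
deployment: 22.32, development: 2.68, maintenance: 20.54, planning: 26.79, testing: 27.68

Step 1: Calculate total duration = 112
Step 2: Calculate each phase's proportion:
  deployment: 25/112 = 22.32% → 22.32
  development: 3/112 = 2.68% → 2.68
  maintenance: 23/112 = 20.54% → 20.54
  planning: 30/112 = 26.79% → 26.79
  testing: 31/112 = 27.68% → 27.68
Step 3: Verify: sum of allocations ≈ 100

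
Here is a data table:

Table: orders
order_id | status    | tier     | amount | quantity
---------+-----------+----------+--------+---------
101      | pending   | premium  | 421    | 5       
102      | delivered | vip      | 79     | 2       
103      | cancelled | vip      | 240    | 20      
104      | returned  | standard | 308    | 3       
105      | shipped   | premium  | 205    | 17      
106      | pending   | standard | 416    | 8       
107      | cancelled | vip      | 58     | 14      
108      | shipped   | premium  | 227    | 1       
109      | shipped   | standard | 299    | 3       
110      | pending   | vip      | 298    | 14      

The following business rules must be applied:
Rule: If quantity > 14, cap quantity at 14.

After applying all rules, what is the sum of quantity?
78

Step 1: 2 records have quantity > 14
Step 2: These records originally summed to 37
Step 3: After capping: 2 × 14 = 28
Step 4: Unaffected records sum: 50
Step 5: Final sum = 28 + 50 = 78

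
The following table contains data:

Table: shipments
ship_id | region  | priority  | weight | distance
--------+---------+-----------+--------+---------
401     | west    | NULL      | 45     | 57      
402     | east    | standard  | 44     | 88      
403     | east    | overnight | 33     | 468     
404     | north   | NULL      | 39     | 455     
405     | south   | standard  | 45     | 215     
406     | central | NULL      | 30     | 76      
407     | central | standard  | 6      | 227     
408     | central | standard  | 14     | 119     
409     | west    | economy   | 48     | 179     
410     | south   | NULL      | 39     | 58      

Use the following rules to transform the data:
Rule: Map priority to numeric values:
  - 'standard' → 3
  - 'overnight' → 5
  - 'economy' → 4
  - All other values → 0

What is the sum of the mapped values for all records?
21

Step 1: Apply mapping to each record
Step 2: Count by status:
  'standard': 4 records × 3 = 12
  'overnight': 1 records × 5 = 5
  'economy': 1 records × 4 = 4
Step 3: Sum all mapped values = 21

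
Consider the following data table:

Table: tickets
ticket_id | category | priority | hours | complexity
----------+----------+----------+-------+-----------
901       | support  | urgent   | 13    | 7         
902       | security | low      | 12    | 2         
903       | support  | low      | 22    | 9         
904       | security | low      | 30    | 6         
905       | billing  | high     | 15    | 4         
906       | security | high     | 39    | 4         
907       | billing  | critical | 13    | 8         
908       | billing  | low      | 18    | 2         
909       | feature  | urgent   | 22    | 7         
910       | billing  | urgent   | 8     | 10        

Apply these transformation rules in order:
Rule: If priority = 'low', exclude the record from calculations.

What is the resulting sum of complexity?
40

Step 1: Identify records where priority = 'low'
Step 2: The excluded records sum to 19
Step 3: Original total complexity = 59
Step 4: Remaining total = 59 - 19 = 40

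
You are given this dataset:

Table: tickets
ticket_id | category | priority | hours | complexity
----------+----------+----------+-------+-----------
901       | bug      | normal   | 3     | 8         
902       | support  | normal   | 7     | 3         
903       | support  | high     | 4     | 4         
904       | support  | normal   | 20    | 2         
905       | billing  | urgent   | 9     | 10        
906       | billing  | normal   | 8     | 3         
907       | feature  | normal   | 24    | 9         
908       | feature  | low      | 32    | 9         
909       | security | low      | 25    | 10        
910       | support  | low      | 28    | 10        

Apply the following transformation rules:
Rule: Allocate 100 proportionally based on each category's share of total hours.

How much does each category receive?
billing: 10.62, bug: 1.88, feature: 35.0, security: 15.62, support: 36.88

Step 1: Calculate total hours = 160
Step 2: Calculate each category's proportion:
  billing: 17/160 = 10.62% → 10.62
  bug: 3/160 = 1.88% → 1.88
  feature: 56/160 = 35.00% → 35.0
  security: 25/160 = 15.62% → 15.62
  support: 59/160 = 36.88% → 36.88
Step 3: Verify: sum of allocations ≈ 100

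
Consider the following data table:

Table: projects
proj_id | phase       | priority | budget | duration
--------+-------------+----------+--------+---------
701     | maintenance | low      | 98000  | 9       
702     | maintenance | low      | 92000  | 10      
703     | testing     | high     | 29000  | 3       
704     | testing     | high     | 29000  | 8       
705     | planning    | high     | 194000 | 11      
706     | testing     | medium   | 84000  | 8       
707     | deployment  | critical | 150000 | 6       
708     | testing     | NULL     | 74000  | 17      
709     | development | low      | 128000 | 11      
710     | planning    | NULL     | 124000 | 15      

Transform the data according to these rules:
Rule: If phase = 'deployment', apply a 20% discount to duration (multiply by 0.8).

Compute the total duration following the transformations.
96.8

Step 1: Records with phase = 'deployment' have total duration = 6
Step 2: Apply multiplier: 6 × 0.8 = 4.8
Step 3: Other records total: 92
Step 4: Final sum = 4.8 + 92 = 96.8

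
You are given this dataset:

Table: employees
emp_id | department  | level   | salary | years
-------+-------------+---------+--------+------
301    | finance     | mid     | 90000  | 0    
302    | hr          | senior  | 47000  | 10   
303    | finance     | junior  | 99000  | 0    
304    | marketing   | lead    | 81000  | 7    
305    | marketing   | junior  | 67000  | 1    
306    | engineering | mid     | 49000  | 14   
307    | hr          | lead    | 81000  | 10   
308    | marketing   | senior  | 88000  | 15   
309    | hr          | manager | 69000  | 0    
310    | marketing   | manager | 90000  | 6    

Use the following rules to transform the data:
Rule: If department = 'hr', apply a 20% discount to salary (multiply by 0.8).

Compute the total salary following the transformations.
721600.0

Step 1: Records with department = 'hr' have total salary = 197000
Step 2: Apply multiplier: 197000 × 0.8 = 157600.0
Step 3: Other records total: 564000
Step 4: Final sum = 157600.0 + 564000 = 721600.0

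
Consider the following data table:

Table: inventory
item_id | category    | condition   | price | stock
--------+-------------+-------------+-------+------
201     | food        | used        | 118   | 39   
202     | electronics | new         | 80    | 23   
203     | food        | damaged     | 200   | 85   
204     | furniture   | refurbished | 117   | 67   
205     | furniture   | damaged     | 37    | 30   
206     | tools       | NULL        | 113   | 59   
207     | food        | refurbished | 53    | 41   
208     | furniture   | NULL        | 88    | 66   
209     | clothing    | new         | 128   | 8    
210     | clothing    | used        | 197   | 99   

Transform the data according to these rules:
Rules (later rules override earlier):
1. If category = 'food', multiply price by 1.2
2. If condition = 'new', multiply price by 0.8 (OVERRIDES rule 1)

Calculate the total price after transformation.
1163.6

Step 1: Rule 2 takes priority for records with condition = 'new'
  - 2 records: 208 × 0.8 = 166.4
Step 2: Rule 1 applies to remaining records with category = 'food'
  - 3 records: 371 × 1.2 = 445.2
Step 3: Other records unchanged: 552
Step 4: Final sum = 166.4 + 445.2 + 552 = 1163.6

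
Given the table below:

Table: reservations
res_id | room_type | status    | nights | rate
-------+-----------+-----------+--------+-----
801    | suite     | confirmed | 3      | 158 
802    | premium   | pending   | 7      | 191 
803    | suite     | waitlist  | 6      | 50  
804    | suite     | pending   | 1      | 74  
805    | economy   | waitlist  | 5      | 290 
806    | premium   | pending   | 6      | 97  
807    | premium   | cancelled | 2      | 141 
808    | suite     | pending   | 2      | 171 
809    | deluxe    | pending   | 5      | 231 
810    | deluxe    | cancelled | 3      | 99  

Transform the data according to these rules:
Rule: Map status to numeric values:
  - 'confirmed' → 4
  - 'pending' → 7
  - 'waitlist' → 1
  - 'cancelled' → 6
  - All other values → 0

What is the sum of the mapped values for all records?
53

Step 1: Apply mapping to each record
Step 2: Count by status:
  'confirmed': 1 records × 4 = 4
  'pending': 5 records × 7 = 35
  'waitlist': 2 records × 1 = 2
  'cancelled': 2 records × 6 = 12
Step 3: Sum all mapped values = 53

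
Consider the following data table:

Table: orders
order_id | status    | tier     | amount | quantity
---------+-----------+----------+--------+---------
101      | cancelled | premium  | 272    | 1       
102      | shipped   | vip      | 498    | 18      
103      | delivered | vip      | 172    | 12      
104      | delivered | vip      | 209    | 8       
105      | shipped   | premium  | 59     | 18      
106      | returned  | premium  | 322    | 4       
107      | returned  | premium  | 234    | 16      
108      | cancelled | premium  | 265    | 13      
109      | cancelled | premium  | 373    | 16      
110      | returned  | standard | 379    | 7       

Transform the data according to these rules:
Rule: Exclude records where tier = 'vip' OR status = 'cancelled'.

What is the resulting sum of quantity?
45

Step 1: Find records where tier = 'vip' OR status = 'cancelled'
Step 2: 6 records match, summing to 68
Step 3: Original sum: 113
Step 4: Remaining sum = 113 - 68 = 45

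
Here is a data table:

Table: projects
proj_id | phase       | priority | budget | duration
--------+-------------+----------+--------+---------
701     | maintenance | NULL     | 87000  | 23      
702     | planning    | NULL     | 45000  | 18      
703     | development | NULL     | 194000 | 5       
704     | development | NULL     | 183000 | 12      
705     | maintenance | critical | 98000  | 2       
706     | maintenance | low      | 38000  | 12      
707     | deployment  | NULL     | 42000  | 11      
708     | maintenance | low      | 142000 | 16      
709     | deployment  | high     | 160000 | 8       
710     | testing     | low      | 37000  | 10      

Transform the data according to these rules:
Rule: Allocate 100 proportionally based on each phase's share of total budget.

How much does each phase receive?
deployment: 19.69, development: 36.74, maintenance: 35.58, planning: 4.39, testing: 3.61

Step 1: Calculate total budget = 1026000
Step 2: Calculate each phase's proportion:
  deployment: 202000/1026000 = 19.69% → 19.69
  development: 377000/1026000 = 36.74% → 36.74
  maintenance: 365000/1026000 = 35.58% → 35.58
  planning: 45000/1026000 = 4.39% → 4.39
  testing: 37000/1026000 = 3.61% → 3.61
Step 3: Verify: sum of allocations ≈ 100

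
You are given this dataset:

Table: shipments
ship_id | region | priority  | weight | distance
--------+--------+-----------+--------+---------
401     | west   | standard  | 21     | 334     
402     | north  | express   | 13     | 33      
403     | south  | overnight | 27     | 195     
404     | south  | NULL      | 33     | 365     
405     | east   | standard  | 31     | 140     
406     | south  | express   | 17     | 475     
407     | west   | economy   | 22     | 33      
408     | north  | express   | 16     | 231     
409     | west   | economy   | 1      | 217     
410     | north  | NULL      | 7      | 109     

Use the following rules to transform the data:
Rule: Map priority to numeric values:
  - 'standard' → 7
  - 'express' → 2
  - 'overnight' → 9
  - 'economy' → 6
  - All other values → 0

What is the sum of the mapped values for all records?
41

Step 1: Apply mapping to each record
Step 2: Count by status:
  'standard': 2 records × 7 = 14
  'express': 3 records × 2 = 6
  'overnight': 1 records × 9 = 9
  'economy': 2 records × 6 = 12
Step 3: Sum all mapped values = 41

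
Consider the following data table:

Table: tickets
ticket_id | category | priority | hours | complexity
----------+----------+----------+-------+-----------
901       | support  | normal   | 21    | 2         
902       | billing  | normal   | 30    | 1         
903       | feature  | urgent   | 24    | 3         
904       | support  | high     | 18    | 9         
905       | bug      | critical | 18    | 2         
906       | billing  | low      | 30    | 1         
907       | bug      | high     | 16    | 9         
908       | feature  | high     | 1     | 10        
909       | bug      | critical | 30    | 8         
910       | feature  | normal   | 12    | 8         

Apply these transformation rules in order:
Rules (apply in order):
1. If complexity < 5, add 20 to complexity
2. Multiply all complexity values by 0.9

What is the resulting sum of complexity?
137.7

Step 1: Apply Rule 1 - Add 20 to records with complexity < 5
  - 5 records affected: 9 + (5 × 20) = 109
  - Unaffected records: 44
  - Sum after Rule 1: 153
Step 2: Apply Rule 2 - Multiply all by 0.9
  - 153 × 0.9 = 137.7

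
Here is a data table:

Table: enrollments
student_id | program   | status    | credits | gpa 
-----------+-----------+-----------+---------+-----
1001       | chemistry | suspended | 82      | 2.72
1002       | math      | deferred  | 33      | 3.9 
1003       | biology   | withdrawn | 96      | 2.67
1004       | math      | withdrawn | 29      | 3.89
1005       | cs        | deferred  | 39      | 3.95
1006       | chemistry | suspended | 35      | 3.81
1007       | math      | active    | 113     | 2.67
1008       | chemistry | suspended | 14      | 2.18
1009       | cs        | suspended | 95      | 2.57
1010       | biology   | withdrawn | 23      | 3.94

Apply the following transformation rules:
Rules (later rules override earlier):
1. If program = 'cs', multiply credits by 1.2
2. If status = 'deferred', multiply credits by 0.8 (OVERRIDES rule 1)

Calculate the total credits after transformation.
563.6

Step 1: Rule 2 takes priority for records with status = 'deferred'
  - 2 records: 72 × 0.8 = 57.6
Step 2: Rule 1 applies to remaining records with program = 'cs'
  - 1 records: 95 × 1.2 = 114.0
Step 3: Other records unchanged: 392
Step 4: Final sum = 57.6 + 114.0 + 392 = 563.6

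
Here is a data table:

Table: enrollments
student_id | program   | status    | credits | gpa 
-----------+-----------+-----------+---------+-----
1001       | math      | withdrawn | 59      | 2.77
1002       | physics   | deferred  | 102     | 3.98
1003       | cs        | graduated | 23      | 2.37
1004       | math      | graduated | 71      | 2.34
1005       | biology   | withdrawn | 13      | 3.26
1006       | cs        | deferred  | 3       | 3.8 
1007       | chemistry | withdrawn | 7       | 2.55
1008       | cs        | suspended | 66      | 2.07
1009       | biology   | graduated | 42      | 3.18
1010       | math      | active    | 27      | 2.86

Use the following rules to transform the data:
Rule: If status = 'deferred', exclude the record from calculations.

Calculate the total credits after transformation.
308

Step 1: Identify records where status = 'deferred'
Step 2: The excluded records sum to 105
Step 3: Original total credits = 413
Step 4: Remaining total = 413 - 105 = 308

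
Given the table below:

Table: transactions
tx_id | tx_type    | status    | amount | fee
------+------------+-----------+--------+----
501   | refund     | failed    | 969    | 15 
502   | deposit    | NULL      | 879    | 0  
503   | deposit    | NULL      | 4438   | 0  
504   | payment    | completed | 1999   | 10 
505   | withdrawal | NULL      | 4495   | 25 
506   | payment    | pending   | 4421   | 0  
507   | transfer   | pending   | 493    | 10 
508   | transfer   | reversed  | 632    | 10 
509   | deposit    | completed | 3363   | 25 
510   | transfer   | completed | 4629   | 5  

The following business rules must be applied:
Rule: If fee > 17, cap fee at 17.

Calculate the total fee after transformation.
84

Step 1: 2 records have fee > 17
Step 2: These records originally summed to 50
Step 3: After capping: 2 × 17 = 34
Step 4: Unaffected records sum: 50
Step 5: Final sum = 34 + 50 = 84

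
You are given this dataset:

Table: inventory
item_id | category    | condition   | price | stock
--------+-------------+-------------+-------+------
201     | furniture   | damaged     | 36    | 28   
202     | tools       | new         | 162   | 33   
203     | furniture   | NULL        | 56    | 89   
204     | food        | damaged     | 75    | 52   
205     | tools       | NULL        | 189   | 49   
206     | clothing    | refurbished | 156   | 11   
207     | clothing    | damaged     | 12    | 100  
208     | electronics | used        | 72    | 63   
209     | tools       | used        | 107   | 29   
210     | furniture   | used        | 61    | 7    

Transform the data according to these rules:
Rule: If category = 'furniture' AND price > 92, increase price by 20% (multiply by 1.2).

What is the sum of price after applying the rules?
926

Step 1: Find records where category = 'furniture' AND price > 92
Step 2: 0 records match, summing to 0
Step 3: After multiplier: 0 × 1.2 = 0.0
Step 4: Unaffected records sum: 926
Step 5: Final sum = 0.0 + 926 = 926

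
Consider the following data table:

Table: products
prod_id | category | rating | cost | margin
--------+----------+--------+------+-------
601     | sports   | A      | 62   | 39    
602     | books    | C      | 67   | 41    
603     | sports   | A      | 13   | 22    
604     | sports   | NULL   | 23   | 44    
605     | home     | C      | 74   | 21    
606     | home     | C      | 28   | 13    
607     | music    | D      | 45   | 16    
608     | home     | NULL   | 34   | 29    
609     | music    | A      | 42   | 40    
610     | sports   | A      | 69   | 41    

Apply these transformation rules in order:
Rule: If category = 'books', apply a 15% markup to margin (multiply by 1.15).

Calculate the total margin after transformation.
312.15

Step 1: Records with category = 'books' have total margin = 41
Step 2: Apply multiplier: 41 × 1.15 = 47.15
Step 3: Other records total: 265
Step 4: Final sum = 47.15 + 265 = 312.15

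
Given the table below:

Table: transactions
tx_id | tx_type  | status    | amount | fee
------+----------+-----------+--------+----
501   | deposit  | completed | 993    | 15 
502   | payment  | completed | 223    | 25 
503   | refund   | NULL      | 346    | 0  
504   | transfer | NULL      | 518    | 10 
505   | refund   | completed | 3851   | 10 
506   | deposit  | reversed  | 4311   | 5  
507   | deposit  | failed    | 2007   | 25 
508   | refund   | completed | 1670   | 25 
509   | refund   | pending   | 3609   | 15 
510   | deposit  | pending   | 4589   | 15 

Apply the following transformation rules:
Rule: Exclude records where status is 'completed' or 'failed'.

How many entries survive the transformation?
5

Step 1: Count records to exclude
  - 4 (completed) + 1 (failed) = 5 records
Step 2: Total records: 10
Step 3: Remaining = 10 - 5 = 5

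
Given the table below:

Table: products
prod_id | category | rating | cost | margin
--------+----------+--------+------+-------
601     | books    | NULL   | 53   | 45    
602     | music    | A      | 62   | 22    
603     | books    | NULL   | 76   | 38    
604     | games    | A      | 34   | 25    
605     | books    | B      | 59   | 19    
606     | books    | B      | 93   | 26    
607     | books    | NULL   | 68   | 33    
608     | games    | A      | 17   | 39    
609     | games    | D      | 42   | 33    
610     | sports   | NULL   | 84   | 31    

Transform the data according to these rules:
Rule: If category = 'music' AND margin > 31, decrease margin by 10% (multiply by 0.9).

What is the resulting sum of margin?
311

Step 1: Find records where category = 'music' AND margin > 31
Step 2: 0 records match, summing to 0
Step 3: After multiplier: 0 × 0.9 = 0.0
Step 4: Unaffected records sum: 311
Step 5: Final sum = 0.0 + 311 = 311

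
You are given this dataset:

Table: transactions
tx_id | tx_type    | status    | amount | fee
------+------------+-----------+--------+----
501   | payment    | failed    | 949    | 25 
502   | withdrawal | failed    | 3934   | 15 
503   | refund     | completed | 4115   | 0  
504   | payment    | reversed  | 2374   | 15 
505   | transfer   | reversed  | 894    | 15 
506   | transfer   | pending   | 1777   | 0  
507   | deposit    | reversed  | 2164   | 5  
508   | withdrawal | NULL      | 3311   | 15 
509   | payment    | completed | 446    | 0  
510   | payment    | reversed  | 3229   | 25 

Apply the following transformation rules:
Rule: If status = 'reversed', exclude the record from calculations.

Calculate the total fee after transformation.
55

Step 1: Identify records where status = 'reversed'
Step 2: The excluded records sum to 60
Step 3: Original total fee = 115
Step 4: Remaining total = 115 - 60 = 55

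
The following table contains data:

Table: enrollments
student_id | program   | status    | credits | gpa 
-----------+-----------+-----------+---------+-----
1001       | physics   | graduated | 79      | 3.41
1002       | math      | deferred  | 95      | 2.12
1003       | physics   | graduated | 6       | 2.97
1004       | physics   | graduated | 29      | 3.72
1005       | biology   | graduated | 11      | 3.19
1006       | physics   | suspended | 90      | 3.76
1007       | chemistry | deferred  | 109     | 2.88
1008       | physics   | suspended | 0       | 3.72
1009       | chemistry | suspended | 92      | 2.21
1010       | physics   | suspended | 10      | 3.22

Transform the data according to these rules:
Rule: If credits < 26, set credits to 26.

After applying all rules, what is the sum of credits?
598

Step 1: 4 records have credits < 26
Step 2: These records originally summed to 27
Step 3: After setting to minimum: 4 × 26 = 104
Step 4: Unaffected records sum: 494
Step 5: Final sum = 104 + 494 = 598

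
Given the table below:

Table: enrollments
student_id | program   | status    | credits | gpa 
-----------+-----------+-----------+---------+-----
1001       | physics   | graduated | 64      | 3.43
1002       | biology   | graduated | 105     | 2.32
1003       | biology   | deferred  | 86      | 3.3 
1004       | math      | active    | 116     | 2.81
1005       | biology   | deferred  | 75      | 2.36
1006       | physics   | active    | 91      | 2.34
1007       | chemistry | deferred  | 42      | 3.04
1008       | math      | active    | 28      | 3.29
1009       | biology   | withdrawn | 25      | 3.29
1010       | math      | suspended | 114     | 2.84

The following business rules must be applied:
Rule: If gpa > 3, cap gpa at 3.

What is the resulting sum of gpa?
27.67

Step 1: 5 records have gpa > 3
Step 2: These records originally summed to 16.35
Step 3: After capping: 5 × 3 = 15
Step 4: Unaffected records sum: 12.67
Step 5: Final sum = 15 + 12.67 = 27.67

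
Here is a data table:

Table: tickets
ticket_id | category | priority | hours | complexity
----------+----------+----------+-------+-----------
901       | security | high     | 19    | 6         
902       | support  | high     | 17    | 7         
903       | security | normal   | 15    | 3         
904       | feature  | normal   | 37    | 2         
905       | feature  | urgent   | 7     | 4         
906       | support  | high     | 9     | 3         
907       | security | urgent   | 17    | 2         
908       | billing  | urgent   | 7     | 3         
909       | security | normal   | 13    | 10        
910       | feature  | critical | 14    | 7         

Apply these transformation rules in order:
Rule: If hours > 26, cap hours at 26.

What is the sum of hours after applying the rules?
144

Step 1: 1 records have hours > 26
Step 2: These records originally summed to 37
Step 3: After capping: 1 × 26 = 26
Step 4: Unaffected records sum: 118
Step 5: Final sum = 26 + 118 = 144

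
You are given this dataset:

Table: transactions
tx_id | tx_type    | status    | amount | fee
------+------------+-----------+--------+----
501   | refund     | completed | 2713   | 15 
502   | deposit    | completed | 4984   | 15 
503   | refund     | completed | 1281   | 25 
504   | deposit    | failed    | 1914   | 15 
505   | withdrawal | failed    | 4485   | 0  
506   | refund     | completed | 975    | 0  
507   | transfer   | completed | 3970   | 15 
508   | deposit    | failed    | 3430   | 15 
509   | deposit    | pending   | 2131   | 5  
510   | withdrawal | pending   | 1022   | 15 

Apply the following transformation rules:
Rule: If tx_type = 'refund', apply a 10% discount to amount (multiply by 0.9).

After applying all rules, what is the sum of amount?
26408.1

Step 1: Records with tx_type = 'refund' have total amount = 4969
Step 2: Apply multiplier: 4969 × 0.9 = 4472.1
Step 3: Other records total: 21936
Step 4: Final sum = 4472.1 + 21936 = 26408.1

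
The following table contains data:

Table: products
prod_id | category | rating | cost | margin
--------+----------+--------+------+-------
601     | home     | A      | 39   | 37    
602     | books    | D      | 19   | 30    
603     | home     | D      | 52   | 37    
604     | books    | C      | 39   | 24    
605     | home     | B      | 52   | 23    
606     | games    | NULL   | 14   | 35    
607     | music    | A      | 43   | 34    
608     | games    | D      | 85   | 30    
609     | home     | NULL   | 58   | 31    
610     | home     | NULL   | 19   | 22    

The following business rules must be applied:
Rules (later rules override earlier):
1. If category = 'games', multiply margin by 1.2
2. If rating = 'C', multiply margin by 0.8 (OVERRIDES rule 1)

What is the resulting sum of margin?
311.2

Step 1: Rule 2 takes priority for records with rating = 'C'
  - 1 records: 24 × 0.8 = 19.2
Step 2: Rule 1 applies to remaining records with category = 'games'
  - 2 records: 65 × 1.2 = 78.0
Step 3: Other records unchanged: 214
Step 4: Final sum = 19.2 + 78.0 + 214 = 311.2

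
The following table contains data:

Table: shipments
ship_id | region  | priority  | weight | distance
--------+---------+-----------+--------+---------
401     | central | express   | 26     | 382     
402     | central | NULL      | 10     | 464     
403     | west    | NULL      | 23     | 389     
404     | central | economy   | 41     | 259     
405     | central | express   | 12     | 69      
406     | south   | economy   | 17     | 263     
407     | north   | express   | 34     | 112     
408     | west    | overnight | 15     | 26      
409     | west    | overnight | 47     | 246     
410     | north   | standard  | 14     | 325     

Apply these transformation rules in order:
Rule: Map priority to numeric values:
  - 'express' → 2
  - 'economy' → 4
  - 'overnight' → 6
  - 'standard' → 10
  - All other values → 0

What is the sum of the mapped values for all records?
36

Step 1: Apply mapping to each record
Step 2: Count by status:
  'express': 3 records × 2 = 6
  'economy': 2 records × 4 = 8
  'overnight': 2 records × 6 = 12
  'standard': 1 records × 10 = 10
Step 3: Sum all mapped values = 36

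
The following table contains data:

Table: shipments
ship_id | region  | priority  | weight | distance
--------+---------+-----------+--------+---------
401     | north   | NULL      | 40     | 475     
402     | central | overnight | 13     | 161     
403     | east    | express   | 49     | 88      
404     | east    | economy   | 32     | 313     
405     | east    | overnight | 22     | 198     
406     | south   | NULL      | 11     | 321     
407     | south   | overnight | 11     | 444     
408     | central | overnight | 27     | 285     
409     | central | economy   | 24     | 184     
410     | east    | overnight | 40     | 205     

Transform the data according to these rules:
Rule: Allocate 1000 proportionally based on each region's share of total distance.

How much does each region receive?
central: 235.6, east: 300.67, north: 177.64, south: 286.09

Step 1: Calculate total distance = 2674
Step 2: Calculate each region's proportion:
  central: 630/2674 = 23.56% → 235.6
  east: 804/2674 = 30.07% → 300.67
  north: 475/2674 = 17.76% → 177.64
  south: 765/2674 = 28.61% → 286.09
Step 3: Verify: sum of allocations ≈ 1000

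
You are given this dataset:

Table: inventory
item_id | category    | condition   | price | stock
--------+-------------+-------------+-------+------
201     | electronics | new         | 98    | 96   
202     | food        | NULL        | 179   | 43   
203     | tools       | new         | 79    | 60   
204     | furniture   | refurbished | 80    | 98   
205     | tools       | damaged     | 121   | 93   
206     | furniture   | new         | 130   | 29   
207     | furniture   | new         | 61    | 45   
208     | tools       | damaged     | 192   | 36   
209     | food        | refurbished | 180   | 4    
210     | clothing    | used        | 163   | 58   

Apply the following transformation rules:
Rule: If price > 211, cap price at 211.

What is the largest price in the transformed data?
192

Step 1: Original maximum price = 192
Step 2: Check cap of 211 against maximum
Step 3: No records exceed the cap (max 192 <= cap 211), so no capping applies
Step 4: Maximum after transformation = 192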